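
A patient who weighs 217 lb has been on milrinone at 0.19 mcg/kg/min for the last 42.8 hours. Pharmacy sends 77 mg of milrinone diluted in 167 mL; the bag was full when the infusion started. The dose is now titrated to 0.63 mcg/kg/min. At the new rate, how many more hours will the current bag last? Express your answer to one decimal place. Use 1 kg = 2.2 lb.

Initial rate:
Weight = 217 lb ÷ 2.2 lb/kg = 98.63636 kg
Dose = 0.19 mcg/kg/min × 98.63636 kg = 18.74091 mcg/min
18.74091 mcg/min × 60 min/hr = 1124.455 mcg/hr
Concentration = 77 mg ÷ 167 mL = 0.4610778 mg/mL = 461.0778 mcg/mL
Rate = 1124.455 mcg/hr ÷ 461.0778 mcg/mL = 2.438752 mL/hr
Volume infused so far = 2.438752 mL/hr × 42.8 hr = 104.3786 mL
Volume remaining = 167 − 104.3786 = 62.62141 mL
New rate:
Dose = 0.63 mcg/kg/min × 98.63636 kg = 62.14091 mcg/min
62.14091 mcg/min × 60 min/hr = 3728.455 mcg/hr
Rate = 3728.455 mcg/hr ÷ 461.0778 mcg/mL = 8.086388 mL/hr
Time remaining = 62.62141 mL ÷ 8.086388 mL/hr = 7.744052 hr

7.7 hours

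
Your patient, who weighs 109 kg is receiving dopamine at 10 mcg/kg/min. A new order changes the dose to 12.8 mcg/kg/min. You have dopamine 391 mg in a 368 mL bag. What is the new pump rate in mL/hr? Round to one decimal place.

Dose = 12.8 mcg/kg/min × 109 kg = 1395.2 mcg/min
1395.2 mcg/min × 60 min/hr = 83712 mcg/hr
Concentration = 391 mg ÷ 368 mL = 1.0625 mg/mL = 1062.5 mcg/mL
Rate = 83712 mcg/hr ÷ 1062.5 mcg/mL = 78.78776 mL/hr

78.8 mL/hr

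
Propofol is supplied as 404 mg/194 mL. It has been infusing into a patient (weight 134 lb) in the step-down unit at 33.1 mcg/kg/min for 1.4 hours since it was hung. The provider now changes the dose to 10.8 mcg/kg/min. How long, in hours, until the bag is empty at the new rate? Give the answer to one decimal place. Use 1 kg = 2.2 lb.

Initial rate:
Weight = 134 lb ÷ 2.2 lb/kg = 60.90909 kg
Dose = 33.1 mcg/kg/min × 60.90909 kg = 2016.091 mcg/min
2016.091 mcg/min × 60 min/hr = 120965.5 mcg/hr
Concentration = 404 mg ÷ 194 mL = 2.082474 mg/mL = 2082.474 mcg/mL
Rate = 120965.5 mcg/hr ÷ 2082.474 mcg/mL = 58.08737 mL/hr
Volume infused so far = 58.08737 mL/hr × 1.4 hr = 81.32232 mL
Volume remaining = 194 − 81.32232 = 112.6777 mL
New rate:
Dose = 10.8 mcg/kg/min × 60.90909 kg = 657.8182 mcg/min
657.8182 mcg/min × 60 min/hr = 39469.09 mcg/hr
Rate = 39469.09 mcg/hr ÷ 2082.474 mcg/mL = 18.95298 mL/hr
Time remaining = 112.6777 mL ÷ 18.95298 mL/hr = 5.945117 hr

5.9 hours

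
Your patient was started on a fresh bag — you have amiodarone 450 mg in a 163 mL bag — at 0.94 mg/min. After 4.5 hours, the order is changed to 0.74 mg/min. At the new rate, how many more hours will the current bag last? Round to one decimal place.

Initial rate:
0.94 mg/min × 60 min/hr = 56.4 mg/hr
Concentration = 450 mg ÷ 163 mL = 2.760736 mg/mL
Rate = 56.4 mg/hr ÷ 2.760736 mg/mL = 20.42933 mL/hr
Volume infused so far = 20.42933 mL/hr × 4.5 hr = 91.932 mL
Volume remaining = 163 − 91.932 = 71.068 mL
New rate:
0.74 mg/min × 60 min/hr = 44.4 mg/hr
Rate = 44.4 mg/hr ÷ 2.760736 mg/mL = 16.08267 mL/hr
Time remaining = 71.068 mL ÷ 16.08267 mL/hr = 4.418919 hr

4.4 hours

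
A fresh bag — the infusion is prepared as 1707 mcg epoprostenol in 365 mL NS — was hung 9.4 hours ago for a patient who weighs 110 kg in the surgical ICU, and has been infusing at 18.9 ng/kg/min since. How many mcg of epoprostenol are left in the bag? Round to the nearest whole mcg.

534 mcg

Dose = 18.9 ng/kg/min × 110 kg = 2079 ng/min
2079 ng/min × 60 min/hr = 124740 ng/hr
Concentration = 1707 mcg ÷ 365 mL = 4.676712 mcg/mL = 4676.712 ng/mL
Rate = 124740 ng/hr ÷ 4676.712 ng/mL = 26.67258 mL/hr
Volume infused = 26.67258 mL/hr × 9.4 hr = 250.7223 mL
Volume remaining = 365 − 250.7223 = 114.2777 mL
Drug remaining = 114.2777 mL × 4676.712 ng/mL = 534444 ng = 534.444 mcg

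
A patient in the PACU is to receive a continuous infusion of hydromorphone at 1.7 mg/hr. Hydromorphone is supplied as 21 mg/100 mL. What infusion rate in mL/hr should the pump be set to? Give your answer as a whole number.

Concentration = 21 mg ÷ 100 mL = 0.21 mg/mL
Rate = 1.7 mg/hr ÷ 0.21 mg/mL = 8.095238 mL/hr

8 mL/hr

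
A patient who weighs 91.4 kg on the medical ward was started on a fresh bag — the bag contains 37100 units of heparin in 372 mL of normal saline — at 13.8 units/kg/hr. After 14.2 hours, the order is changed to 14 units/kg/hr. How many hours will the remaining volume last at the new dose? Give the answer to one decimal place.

15.0 hours

Initial rate:
Dose = 13.8 units/kg/hr × 91.4 kg = 1261.32 units/hr
Concentration = 37100 units ÷ 372 mL = 99.73118 units/mL
Rate = 1261.32 units/hr ÷ 99.73118 units/mL = 12.6472 mL/hr
Volume infused so far = 12.6472 mL/hr × 14.2 hr = 179.5902 mL
Volume remaining = 372 − 179.5902 = 192.4098 mL
New rate:
Dose = 14 units/kg/hr × 91.4 kg = 1279.6 units/hr
Rate = 1279.6 units/hr ÷ 99.73118 units/mL = 12.83049 mL/hr
Time remaining = 192.4098 mL ÷ 12.83049 mL/hr = 14.99629 hr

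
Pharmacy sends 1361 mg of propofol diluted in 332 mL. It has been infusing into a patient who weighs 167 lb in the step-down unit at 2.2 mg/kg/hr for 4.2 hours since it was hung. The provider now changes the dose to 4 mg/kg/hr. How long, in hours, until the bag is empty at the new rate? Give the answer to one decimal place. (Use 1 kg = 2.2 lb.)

Initial rate:
Weight = 167 lb ÷ 2.2 lb/kg = 75.90909 kg
Dose = 2.2 mg/kg/hr × 75.90909 kg = 167 mg/hr
Concentration = 1361 mg ÷ 332 mL = 4.099398 mg/mL
Rate = 167 mg/hr ÷ 4.099398 mg/mL = 40.73769 mL/hr
Volume infused so far = 40.73769 mL/hr × 4.2 hr = 171.0983 mL
Volume remaining = 332 − 171.0983 = 160.9017 mL
New rate:
Dose = 4 mg/kg/hr × 75.90909 kg = 303.6364 mg/hr
Rate = 303.6364 mg/hr ÷ 4.099398 mg/mL = 74.06853 mL/hr
Time remaining = 160.9017 mL ÷ 74.06853 mL/hr = 2.172335 hr

2.2 hours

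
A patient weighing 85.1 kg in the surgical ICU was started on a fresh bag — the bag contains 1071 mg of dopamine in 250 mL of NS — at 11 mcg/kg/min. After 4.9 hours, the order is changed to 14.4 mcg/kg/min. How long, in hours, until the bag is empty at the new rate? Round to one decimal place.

Initial rate:
Dose = 11 mcg/kg/min × 85.1 kg = 936.1 mcg/min
936.1 mcg/min × 60 min/hr = 56166 mcg/hr
Concentration = 1071 mg ÷ 250 mL = 4.284 mg/mL = 4284 mcg/mL
Rate = 56166 mcg/hr ÷ 4284 mcg/mL = 13.11064 mL/hr
Volume infused so far = 13.11064 mL/hr × 4.9 hr = 64.24216 mL
Volume remaining = 250 − 64.24216 = 185.7578 mL
New rate:
Dose = 14.4 mcg/kg/min × 85.1 kg = 1225.44 mcg/min
1225.44 mcg/min × 60 min/hr = 73526.4 mcg/hr
Rate = 73526.4 mcg/hr ÷ 4284 mcg/mL = 17.16303 mL/hr
Time remaining = 185.7578 mL ÷ 17.16303 mL/hr = 10.82314 hr

10.8 hours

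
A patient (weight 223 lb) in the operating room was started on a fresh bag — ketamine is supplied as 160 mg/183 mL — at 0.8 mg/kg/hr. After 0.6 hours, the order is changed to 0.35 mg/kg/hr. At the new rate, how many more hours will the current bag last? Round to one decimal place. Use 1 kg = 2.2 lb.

Initial rate:
Weight = 223 lb ÷ 2.2 lb/kg = 101.3636 kg
Dose = 0.8 mg/kg/hr × 101.3636 kg = 81.09091 mg/hr
Concentration = 160 mg ÷ 183 mL = 0.8743169 mg/mL
Rate = 81.09091 mg/hr ÷ 0.8743169 mg/mL = 92.74773 mL/hr
Volume infused so far = 92.74773 mL/hr × 0.6 hr = 55.64864 mL
Volume remaining = 183 − 55.64864 = 127.3514 mL
New rate:
Dose = 0.35 mg/kg/hr × 101.3636 kg = 35.47727 mg/hr
Rate = 35.47727 mg/hr ÷ 0.8743169 mg/mL = 40.57713 mL/hr
Time remaining = 127.3514 mL ÷ 40.57713 mL/hr = 3.138501 hr

3.1 hours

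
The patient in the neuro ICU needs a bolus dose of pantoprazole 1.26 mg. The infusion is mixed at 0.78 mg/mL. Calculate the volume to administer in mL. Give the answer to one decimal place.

Volume = 1.26 mg ÷ 0.78 mg/mL = 1.615385 mL

1.6 mL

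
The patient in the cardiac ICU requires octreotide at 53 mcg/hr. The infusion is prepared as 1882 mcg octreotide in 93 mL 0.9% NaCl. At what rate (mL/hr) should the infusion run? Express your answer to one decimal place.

Concentration = 1882 mcg ÷ 93 mL = 20.23656 mcg/mL
Rate = 53 mcg/hr ÷ 20.23656 mcg/mL = 2.619022 mL/hr

2.6 mL/hr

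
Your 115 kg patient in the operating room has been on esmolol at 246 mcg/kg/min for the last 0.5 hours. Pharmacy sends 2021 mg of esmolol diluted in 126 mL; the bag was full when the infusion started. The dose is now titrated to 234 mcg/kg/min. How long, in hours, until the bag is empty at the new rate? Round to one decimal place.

0.7 hours

Initial rate:
Dose = 246 mcg/kg/min × 115 kg = 28290 mcg/min
28290 mcg/min × 60 min/hr = 1697400 mcg/hr
Concentration = 2021 mg ÷ 126 mL = 16.03968 mg/mL = 16039.68 mcg/mL
Rate = 1697400 mcg/hr ÷ 16039.68 mcg/mL = 105.825 mL/hr
Volume infused so far = 105.825 mL/hr × 0.5 hr = 52.91252 mL
Volume remaining = 126 − 52.91252 = 73.08748 mL
New rate:
Dose = 234 mcg/kg/min × 115 kg = 26910 mcg/min
26910 mcg/min × 60 min/hr = 1614600 mcg/hr
Rate = 1614600 mcg/hr ÷ 16039.68 mcg/mL = 100.6628 mL/hr
Time remaining = 73.08748 mL ÷ 100.6628 mL/hr = 0.7260622 hr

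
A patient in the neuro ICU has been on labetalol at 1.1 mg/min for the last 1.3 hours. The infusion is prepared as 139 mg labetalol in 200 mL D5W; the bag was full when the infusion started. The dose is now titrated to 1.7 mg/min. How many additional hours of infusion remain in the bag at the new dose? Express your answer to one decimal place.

Initial rate:
1.1 mg/min × 60 min/hr = 66 mg/hr
Concentration = 139 mg ÷ 200 mL = 0.695 mg/mL
Rate = 66 mg/hr ÷ 0.695 mg/mL = 94.96403 mL/hr
Volume infused so far = 94.96403 mL/hr × 1.3 hr = 123.4532 mL
Volume remaining = 200 − 123.4532 = 76.54676 mL
New rate:
1.7 mg/min × 60 min/hr = 102 mg/hr
Rate = 102 mg/hr ÷ 0.695 mg/mL = 146.7626 mL/hr
Time remaining = 76.54676 mL ÷ 146.7626 mL/hr = 0.5215686 hr

0.5 hours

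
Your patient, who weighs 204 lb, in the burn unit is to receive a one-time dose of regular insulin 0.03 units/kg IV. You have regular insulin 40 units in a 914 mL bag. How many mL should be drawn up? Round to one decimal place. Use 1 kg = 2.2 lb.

Weight = 204 lb ÷ 2.2 lb/kg = 92.72727 kg
Dose = 0.03 units/kg × 92.72727 kg = 2.781818 units
Concentration = 40 units ÷ 914 mL = 0.04376368 units/mL
Volume = 2.781818 units ÷ 0.04376368 units/mL = 63.56455 mL

63.6 mL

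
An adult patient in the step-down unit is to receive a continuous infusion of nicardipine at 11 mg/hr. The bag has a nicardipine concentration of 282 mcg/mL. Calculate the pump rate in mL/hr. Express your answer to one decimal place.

Concentration = 282 mcg/mL = 0.282 mg/mL
Rate = 11 mg/hr ÷ 0.282 mg/mL = 39.00709 mL/hr

39.0 mL/hr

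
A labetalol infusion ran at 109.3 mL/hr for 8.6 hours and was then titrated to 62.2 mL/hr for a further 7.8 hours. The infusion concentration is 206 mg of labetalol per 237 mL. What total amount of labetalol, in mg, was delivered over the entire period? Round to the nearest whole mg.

Concentration = 206 mg ÷ 237 mL = 0.8691983 mg/mL
Stage 1: 109.3 mL/hr × 8.6 hr = 939.98 mL → 939.98 mL × 0.8691983 mg/mL = 817.029 mg
Stage 2: 62.2 mL/hr × 7.8 hr = 485.16 mL → 485.16 mL × 0.8691983 mg/mL = 421.7003 mg
Total = 817.029 + 421.7003 = 1238.729 mg

1239 mg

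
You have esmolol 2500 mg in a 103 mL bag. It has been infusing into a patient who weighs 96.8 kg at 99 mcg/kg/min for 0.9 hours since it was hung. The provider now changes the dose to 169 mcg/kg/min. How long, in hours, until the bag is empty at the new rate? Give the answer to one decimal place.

Initial rate:
Dose = 99 mcg/kg/min × 96.8 kg = 9583.2 mcg/min
9583.2 mcg/min × 60 min/hr = 574992 mcg/hr
Concentration = 2500 mg ÷ 103 mL = 24.27184 mg/mL = 24271.84 mcg/mL
Rate = 574992 mcg/hr ÷ 24271.84 mcg/mL = 23.68967 mL/hr
Volume infused so far = 23.68967 mL/hr × 0.9 hr = 21.3207 mL
Volume remaining = 103 − 21.3207 = 81.6793 mL
New rate:
Dose = 169 mcg/kg/min × 96.8 kg = 16359.2 mcg/min
16359.2 mcg/min × 60 min/hr = 981552 mcg/hr
Rate = 981552 mcg/hr ÷ 24271.84 mcg/mL = 40.43994 mL/hr
Time remaining = 81.6793 mL ÷ 40.43994 mL/hr = 2.019768 hr

2.0 hours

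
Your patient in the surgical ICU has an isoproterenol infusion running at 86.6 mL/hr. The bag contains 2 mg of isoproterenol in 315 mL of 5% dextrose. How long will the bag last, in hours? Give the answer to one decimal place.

3.6 hours

Duration = 315 mL ÷ 86.6 mL/hr = 3.637413 hr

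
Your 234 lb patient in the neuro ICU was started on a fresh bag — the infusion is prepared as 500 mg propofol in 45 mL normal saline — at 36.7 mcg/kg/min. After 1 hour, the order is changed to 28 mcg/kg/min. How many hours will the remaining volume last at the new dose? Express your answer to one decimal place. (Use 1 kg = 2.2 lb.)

Initial rate:
Weight = 234 lb ÷ 2.2 lb/kg = 106.3636 kg
Dose = 36.7 mcg/kg/min × 106.3636 kg = 3903.545 mcg/min
3903.545 mcg/min × 60 min/hr = 234212.7 mcg/hr
Concentration = 500 mg ÷ 45 mL = 11.11111 mg/mL = 11111.11 mcg/mL
Rate = 234212.7 mcg/hr ÷ 11111.11 mcg/mL = 21.07915 mL/hr
Volume infused so far = 21.07915 mL/hr × 1 hr = 21.07915 mL
Volume remaining = 45 − 21.07915 = 23.92085 mL
New rate:
Dose = 28 mcg/kg/min × 106.3636 kg = 2978.182 mcg/min
2978.182 mcg/min × 60 min/hr = 178690.9 mcg/hr
Rate = 178690.9 mcg/hr ÷ 11111.11 mcg/mL = 16.08218 mL/hr
Time remaining = 23.92085 mL ÷ 16.08218 mL/hr = 1.487414 hr

1.5 hours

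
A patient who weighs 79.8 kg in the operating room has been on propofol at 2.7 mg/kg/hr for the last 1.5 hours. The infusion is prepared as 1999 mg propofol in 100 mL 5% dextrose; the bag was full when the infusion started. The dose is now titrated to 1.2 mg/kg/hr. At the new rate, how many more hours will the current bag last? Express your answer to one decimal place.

17.5 hours

Initial rate:
Dose = 2.7 mg/kg/hr × 79.8 kg = 215.46 mg/hr
Concentration = 1999 mg ÷ 100 mL = 19.99 mg/mL
Rate = 215.46 mg/hr ÷ 19.99 mg/mL = 10.77839 mL/hr
Volume infused so far = 10.77839 mL/hr × 1.5 hr = 16.16758 mL
Volume remaining = 100 − 16.16758 = 83.83242 mL
New rate:
Dose = 1.2 mg/kg/hr × 79.8 kg = 95.76 mg/hr
Rate = 95.76 mg/hr ÷ 19.99 mg/mL = 4.790395 mL/hr
Time remaining = 83.83242 mL ÷ 4.790395 mL/hr = 17.5001 hr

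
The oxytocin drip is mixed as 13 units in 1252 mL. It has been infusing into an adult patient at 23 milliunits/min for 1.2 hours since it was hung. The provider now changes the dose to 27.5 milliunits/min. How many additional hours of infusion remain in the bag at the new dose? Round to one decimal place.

Initial rate:
23 milliunits/min × 60 min/hr = 1380 milliunits/hr
Concentration = 13 units ÷ 1252 mL = 0.01038339 units/mL = 10.38339 milliunits/mL
Rate = 1380 milliunits/hr ÷ 10.38339 milliunits/mL = 132.9046 mL/hr
Volume infused so far = 132.9046 mL/hr × 1.2 hr = 159.4855 mL
Volume remaining = 1252 − 159.4855 = 1092.514 mL
New rate:
27.5 milliunits/min × 60 min/hr = 1650 milliunits/hr
Rate = 1650 milliunits/hr ÷ 10.38339 milliunits/mL = 158.9077 mL/hr
Time remaining = 1092.514 mL ÷ 158.9077 mL/hr = 6.875152 hr

6.9 hours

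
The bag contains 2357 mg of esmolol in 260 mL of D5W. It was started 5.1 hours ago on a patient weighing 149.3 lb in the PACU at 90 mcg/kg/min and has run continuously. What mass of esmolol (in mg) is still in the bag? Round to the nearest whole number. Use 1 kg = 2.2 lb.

Weight = 149.3 lb ÷ 2.2 lb/kg = 67.86364 kg
Dose = 90 mcg/kg/min × 67.86364 kg = 6107.727 mcg/min
6107.727 mcg/min × 60 min/hr = 366463.6 mcg/hr
Concentration = 2357 mg ÷ 260 mL = 9.065385 mg/mL = 9065.385 mcg/mL
Rate = 366463.6 mcg/hr ÷ 9065.385 mcg/mL = 40.4245 mL/hr
Volume infused = 40.4245 mL/hr × 5.1 hr = 206.1649 mL
Volume remaining = 260 − 206.1649 = 53.83505 mL
Drug remaining = 53.83505 mL × 9065.385 mcg/mL = 488035.5 mcg = 488.0355 mg

488 mg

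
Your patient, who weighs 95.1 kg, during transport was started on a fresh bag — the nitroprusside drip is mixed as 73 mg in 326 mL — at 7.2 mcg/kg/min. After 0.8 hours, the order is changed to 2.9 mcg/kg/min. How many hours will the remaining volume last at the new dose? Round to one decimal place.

2.4 hours

Initial rate:
Dose = 7.2 mcg/kg/min × 95.1 kg = 684.72 mcg/min
684.72 mcg/min × 60 min/hr = 41083.2 mcg/hr
Concentration = 73 mg ÷ 326 mL = 0.2239264 mg/mL = 223.9264 mcg/mL
Rate = 41083.2 mcg/hr ÷ 223.9264 mcg/mL = 183.4674 mL/hr
Volume infused so far = 183.4674 mL/hr × 0.8 hr = 146.774 mL
Volume remaining = 326 − 146.774 = 179.226 mL
New rate:
Dose = 2.9 mcg/kg/min × 95.1 kg = 275.79 mcg/min
275.79 mcg/min × 60 min/hr = 16547.4 mcg/hr
Rate = 16547.4 mcg/hr ÷ 223.9264 mcg/mL = 73.89661 mL/hr
Time remaining = 179.226 mL ÷ 73.89661 mL/hr = 2.425362 hr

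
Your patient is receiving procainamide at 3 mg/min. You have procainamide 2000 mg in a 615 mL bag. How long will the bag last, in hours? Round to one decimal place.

11.1 hours

3 mg/min × 60 min/hr = 180 mg/hr
Concentration = 2000 mg ÷ 615 mL = 3.252033 mg/mL
Rate = 180 mg/hr ÷ 3.252033 mg/mL = 55.35 mL/hr
Duration = 615 mL ÷ 55.35 mL/hr = 11.11111 hr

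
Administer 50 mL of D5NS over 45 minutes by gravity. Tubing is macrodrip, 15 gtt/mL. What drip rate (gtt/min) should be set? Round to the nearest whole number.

50 mL ÷ (45 min) = 1.111111 mL/min
1.111111 mL/min × 15 gtt/mL = 16.66667 gtt/min

17 gtt/min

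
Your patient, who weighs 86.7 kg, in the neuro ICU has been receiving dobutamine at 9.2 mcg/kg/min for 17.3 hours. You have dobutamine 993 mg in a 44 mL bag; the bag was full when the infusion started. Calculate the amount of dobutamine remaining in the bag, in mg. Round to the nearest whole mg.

165 mg

Dose = 9.2 mcg/kg/min × 86.7 kg = 797.64 mcg/min
797.64 mcg/min × 60 min/hr = 47858.4 mcg/hr
Concentration = 993 mg ÷ 44 mL = 22.56818 mg/mL = 22568.18 mcg/mL
Rate = 47858.4 mcg/hr ÷ 22568.18 mcg/mL = 2.120614 mL/hr
Volume infused = 2.120614 mL/hr × 17.3 hr = 36.68662 mL
Volume remaining = 44 − 36.68662 = 7.31338 mL
Drug remaining = 7.31338 mL × 22568.18 mcg/mL = 165049.7 mcg = 165.0497 mg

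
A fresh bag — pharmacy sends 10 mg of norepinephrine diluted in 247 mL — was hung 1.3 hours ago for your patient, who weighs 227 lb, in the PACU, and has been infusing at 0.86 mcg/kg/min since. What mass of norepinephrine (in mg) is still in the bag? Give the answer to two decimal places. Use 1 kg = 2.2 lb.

Weight = 227 lb ÷ 2.2 lb/kg = 103.1818 kg
Dose = 0.86 mcg/kg/min × 103.1818 kg = 88.73636 mcg/min
88.73636 mcg/min × 60 min/hr = 5324.182 mcg/hr
Concentration = 10 mg ÷ 247 mL = 0.04048583 mg/mL = 40.48583 mcg/mL
Rate = 5324.182 mcg/hr ÷ 40.48583 mcg/mL = 131.5073 mL/hr
Volume infused = 131.5073 mL/hr × 1.3 hr = 170.9595 mL
Volume remaining = 247 − 170.9595 = 76.04052 mL
Drug remaining = 76.04052 mL × 40.48583 mcg/mL = 3078.564 mcg = 3.078564 mg

3.08 mg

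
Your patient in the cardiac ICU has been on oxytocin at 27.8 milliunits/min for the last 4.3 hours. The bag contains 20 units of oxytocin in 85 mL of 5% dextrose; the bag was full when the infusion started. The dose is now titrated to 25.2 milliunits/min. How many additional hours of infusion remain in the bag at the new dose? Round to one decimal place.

8.5 hours

Initial rate:
27.8 milliunits/min × 60 min/hr = 1668 milliunits/hr
Concentration = 20 units ÷ 85 mL = 0.2352941 units/mL = 235.2941 milliunits/mL
Rate = 1668 milliunits/hr ÷ 235.2941 milliunits/mL = 7.089 mL/hr
Volume infused so far = 7.089 mL/hr × 4.3 hr = 30.4827 mL
Volume remaining = 85 − 30.4827 = 54.5173 mL
New rate:
25.2 milliunits/min × 60 min/hr = 1512 milliunits/hr
Rate = 1512 milliunits/hr ÷ 235.2941 milliunits/mL = 6.426 mL/hr
Time remaining = 54.5173 mL ÷ 6.426 mL/hr = 8.483862 hr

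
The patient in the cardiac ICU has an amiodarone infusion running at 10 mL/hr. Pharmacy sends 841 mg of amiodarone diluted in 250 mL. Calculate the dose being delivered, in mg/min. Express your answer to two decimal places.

0.56 mg/min

Concentration = 841 mg ÷ 250 mL = 3.364 mg/mL
Drug rate = 10 mL/hr × 3.364 mg/mL = 33.64 mg/hr
33.64 mg/hr ÷ 60 min/hr = 0.5606667 mg/min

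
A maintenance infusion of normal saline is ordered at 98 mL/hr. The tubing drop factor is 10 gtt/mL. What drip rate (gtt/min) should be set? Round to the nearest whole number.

16 gtt/min

98 mL/hr ÷ 60 min/hr = 1.633333 mL/min
1.633333 mL/min × 10 gtt/mL = 16.33333 gtt/min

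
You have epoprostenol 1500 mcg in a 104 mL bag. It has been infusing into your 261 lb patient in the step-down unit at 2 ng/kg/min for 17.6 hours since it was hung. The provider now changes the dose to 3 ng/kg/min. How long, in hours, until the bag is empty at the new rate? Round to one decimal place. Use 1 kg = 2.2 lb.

Initial rate:
Weight = 261 lb ÷ 2.2 lb/kg = 118.6364 kg
Dose = 2 ng/kg/min × 118.6364 kg = 237.2727 ng/min
237.2727 ng/min × 60 min/hr = 14236.36 ng/hr
Concentration = 1500 mcg ÷ 104 mL = 14.42308 mcg/mL = 14423.08 ng/mL
Rate = 14236.36 ng/hr ÷ 14423.08 ng/mL = 0.9870545 mL/hr
Volume infused so far = 0.9870545 mL/hr × 17.6 hr = 17.37216 mL
Volume remaining = 104 − 17.37216 = 86.62784 mL
New rate:
Dose = 3 ng/kg/min × 118.6364 kg = 355.9091 ng/min
355.9091 ng/min × 60 min/hr = 21354.55 ng/hr
Rate = 21354.55 ng/hr ÷ 14423.08 ng/mL = 1.480582 mL/hr
Time remaining = 86.62784 mL ÷ 1.480582 mL/hr = 58.50932 hr

58.5 hours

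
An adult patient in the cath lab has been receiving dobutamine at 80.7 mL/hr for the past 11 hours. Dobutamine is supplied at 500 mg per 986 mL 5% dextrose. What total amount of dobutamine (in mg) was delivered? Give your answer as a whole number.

Concentration = 500 mg ÷ 986 mL = 0.5070994 mg/mL = 507.0994 mcg/mL
Drug rate = 80.7 mL/hr × 507.0994 mcg/mL = 40922.92 mcg/hr
Total = 40922.92 mcg/hr × 11 hr = 450152.1 mcg = 450.1521 mg

450 mg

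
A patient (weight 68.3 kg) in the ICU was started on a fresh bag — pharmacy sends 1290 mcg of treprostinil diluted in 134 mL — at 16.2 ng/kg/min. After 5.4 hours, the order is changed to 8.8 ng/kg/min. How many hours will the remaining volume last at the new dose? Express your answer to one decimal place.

Initial rate:
Dose = 16.2 ng/kg/min × 68.3 kg = 1106.46 ng/min
1106.46 ng/min × 60 min/hr = 66387.6 ng/hr
Concentration = 1290 mcg ÷ 134 mL = 9.626866 mcg/mL = 9626.866 ng/mL
Rate = 66387.6 ng/hr ÷ 9626.866 ng/mL = 6.896076 mL/hr
Volume infused so far = 6.896076 mL/hr × 5.4 hr = 37.23881 mL
Volume remaining = 134 − 37.23881 = 96.76119 mL
New rate:
Dose = 8.8 ng/kg/min × 68.3 kg = 601.04 ng/min
601.04 ng/min × 60 min/hr = 36062.4 ng/hr
Rate = 36062.4 ng/hr ÷ 9626.866 ng/mL = 3.746017 mL/hr
Time remaining = 96.76119 mL ÷ 3.746017 mL/hr = 25.83042 hr

25.8 hours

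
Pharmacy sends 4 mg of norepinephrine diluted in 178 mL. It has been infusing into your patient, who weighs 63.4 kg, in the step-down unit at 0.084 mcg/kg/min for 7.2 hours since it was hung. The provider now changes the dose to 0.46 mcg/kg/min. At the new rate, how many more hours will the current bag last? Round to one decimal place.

Initial rate:
Dose = 0.084 mcg/kg/min × 63.4 kg = 5.3256 mcg/min
5.3256 mcg/min × 60 min/hr = 319.536 mcg/hr
Concentration = 4 mg ÷ 178 mL = 0.02247191 mg/mL = 22.47191 mcg/mL
Rate = 319.536 mcg/hr ÷ 22.47191 mcg/mL = 14.21935 mL/hr
Volume infused so far = 14.21935 mL/hr × 7.2 hr = 102.3793 mL
Volume remaining = 178 − 102.3793 = 75.62067 mL
New rate:
Dose = 0.46 mcg/kg/min × 63.4 kg = 29.164 mcg/min
29.164 mcg/min × 60 min/hr = 1749.84 mcg/hr
Rate = 1749.84 mcg/hr ÷ 22.47191 mcg/mL = 77.86788 mL/hr
Time remaining = 75.62067 mL ÷ 77.86788 mL/hr = 0.9711407 hr

1.0 hours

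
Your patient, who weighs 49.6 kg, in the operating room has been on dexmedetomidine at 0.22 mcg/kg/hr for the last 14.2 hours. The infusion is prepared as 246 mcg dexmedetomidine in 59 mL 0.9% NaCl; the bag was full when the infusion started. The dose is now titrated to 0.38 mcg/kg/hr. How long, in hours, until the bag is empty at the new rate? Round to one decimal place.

4.8 hours

Initial rate:
Dose = 0.22 mcg/kg/hr × 49.6 kg = 10.912 mcg/hr
Concentration = 246 mcg ÷ 59 mL = 4.169492 mcg/mL
Rate = 10.912 mcg/hr ÷ 4.169492 mcg/mL = 2.617106 mL/hr
Volume infused so far = 2.617106 mL/hr × 14.2 hr = 37.1629 mL
Volume remaining = 59 − 37.1629 = 21.8371 mL
New rate:
Dose = 0.38 mcg/kg/hr × 49.6 kg = 18.848 mcg/hr
Rate = 18.848 mcg/hr ÷ 4.169492 mcg/mL = 4.520455 mL/hr
Time remaining = 21.8371 mL ÷ 4.520455 mL/hr = 4.83073 hr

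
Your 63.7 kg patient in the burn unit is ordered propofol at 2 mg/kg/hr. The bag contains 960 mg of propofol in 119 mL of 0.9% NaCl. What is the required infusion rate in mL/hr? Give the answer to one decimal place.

Dose = 2 mg/kg/hr × 63.7 kg = 127.4 mg/hr
Concentration = 960 mg ÷ 119 mL = 8.067227 mg/mL
Rate = 127.4 mg/hr ÷ 8.067227 mg/mL = 15.79229 mL/hr

15.8 mL/hr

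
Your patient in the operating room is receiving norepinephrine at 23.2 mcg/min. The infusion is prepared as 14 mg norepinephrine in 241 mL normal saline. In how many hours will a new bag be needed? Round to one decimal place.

10.1 hours

23.2 mcg/min × 60 min/hr = 1392 mcg/hr
Concentration = 14 mg ÷ 241 mL = 0.05809129 mg/mL = 58.09129 mcg/mL
Rate = 1392 mcg/hr ÷ 58.09129 mcg/mL = 23.96229 mL/hr
Duration = 241 mL ÷ 23.96229 mL/hr = 10.05747 hr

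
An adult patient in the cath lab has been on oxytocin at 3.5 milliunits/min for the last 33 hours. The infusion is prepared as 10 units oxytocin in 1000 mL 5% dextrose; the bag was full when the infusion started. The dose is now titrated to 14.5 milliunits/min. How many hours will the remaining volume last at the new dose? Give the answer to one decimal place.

3.5 hours

Initial rate:
3.5 milliunits/min × 60 min/hr = 210 milliunits/hr
Concentration = 10 units ÷ 1000 mL = 0.01 units/mL = 10 milliunits/mL
Rate = 210 milliunits/hr ÷ 10 milliunits/mL = 21 mL/hr
Volume infused so far = 21 mL/hr × 33 hr = 693 mL
Volume remaining = 1000 − 693 = 307 mL
New rate:
14.5 milliunits/min × 60 min/hr = 870 milliunits/hr
Rate = 870 milliunits/hr ÷ 10 milliunits/mL = 87 mL/hr
Time remaining = 307 mL ÷ 87 mL/hr = 3.528736 hr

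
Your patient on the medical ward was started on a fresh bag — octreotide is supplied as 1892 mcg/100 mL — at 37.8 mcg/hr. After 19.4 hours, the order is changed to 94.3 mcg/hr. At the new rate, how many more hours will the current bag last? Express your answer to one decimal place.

12.3 hours

Initial rate:
Concentration = 1892 mcg ÷ 100 mL = 18.92 mcg/mL
Rate = 37.8 mcg/hr ÷ 18.92 mcg/mL = 1.997886 mL/hr
Volume infused so far = 1.997886 mL/hr × 19.4 hr = 38.75899 mL
Volume remaining = 100 − 38.75899 = 61.24101 mL
New rate:
Rate = 94.3 mcg/hr ÷ 18.92 mcg/mL = 4.984144 mL/hr
Time remaining = 61.24101 mL ÷ 4.984144 mL/hr = 12.28717 hr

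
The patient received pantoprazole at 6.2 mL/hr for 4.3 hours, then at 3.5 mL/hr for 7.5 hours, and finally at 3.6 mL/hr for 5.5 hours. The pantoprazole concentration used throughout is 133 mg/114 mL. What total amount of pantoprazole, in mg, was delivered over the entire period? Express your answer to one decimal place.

84.8 mg

Concentration = 133 mg ÷ 114 mL = 1.166667 mg/mL
Stage 1: 6.2 mL/hr × 4.3 hr = 26.66 mL → 26.66 mL × 1.166667 mg/mL = 31.10333 mg
Stage 2: 3.5 mL/hr × 7.5 hr = 26.25 mL → 26.25 mL × 1.166667 mg/mL = 30.625 mg
Stage 3: 3.6 mL/hr × 5.5 hr = 19.8 mL → 19.8 mL × 1.166667 mg/mL = 23.1 mg
Total = 31.10333 + 30.625 + 23.1 = 84.82833 mg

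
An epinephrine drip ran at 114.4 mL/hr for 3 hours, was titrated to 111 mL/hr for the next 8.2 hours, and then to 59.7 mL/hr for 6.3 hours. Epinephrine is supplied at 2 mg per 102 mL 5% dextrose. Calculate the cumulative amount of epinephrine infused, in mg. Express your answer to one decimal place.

32.0 mg

Concentration = 2 mg ÷ 102 mL = 0.01960784 mg/mL
Stage 1: 114.4 mL/hr × 3 hr = 343.2 mL → 343.2 mL × 0.01960784 mg/mL = 6.729412 mg
Stage 2: 111 mL/hr × 8.2 hr = 910.2 mL → 910.2 mL × 0.01960784 mg/mL = 17.84706 mg
Stage 3: 59.7 mL/hr × 6.3 hr = 376.11 mL → 376.11 mL × 0.01960784 mg/mL = 7.374706 mg
Total = 6.729412 + 17.84706 + 7.374706 = 31.95118 mg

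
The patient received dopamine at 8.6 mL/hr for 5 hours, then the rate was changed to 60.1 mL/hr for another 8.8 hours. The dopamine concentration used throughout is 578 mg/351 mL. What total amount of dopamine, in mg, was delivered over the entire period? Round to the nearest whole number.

Concentration = 578 mg ÷ 351 mL = 1.646724 mg/mL
Stage 1: 8.6 mL/hr × 5 hr = 43 mL → 43 mL × 1.646724 mg/mL = 70.80912 mg
Stage 2: 60.1 mL/hr × 8.8 hr = 528.88 mL → 528.88 mL × 1.646724 mg/mL = 870.9192 mg
Total = 70.80912 + 870.9192 = 941.7283 mg

942 mg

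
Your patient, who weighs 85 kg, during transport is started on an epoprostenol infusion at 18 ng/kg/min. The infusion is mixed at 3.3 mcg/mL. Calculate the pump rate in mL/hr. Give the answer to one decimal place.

27.8 mL/hr

Dose = 18 ng/kg/min × 85 kg = 1530 ng/min
1530 ng/min × 60 min/hr = 91800 ng/hr
Concentration = 3.3 mcg/mL = 3300 ng/mL
Rate = 91800 ng/hr ÷ 3300 ng/mL = 27.81818 mL/hr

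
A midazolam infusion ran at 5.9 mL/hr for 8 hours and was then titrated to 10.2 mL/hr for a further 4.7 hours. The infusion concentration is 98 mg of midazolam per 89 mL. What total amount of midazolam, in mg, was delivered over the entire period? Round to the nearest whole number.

Concentration = 98 mg ÷ 89 mL = 1.101124 mg/mL
Stage 1: 5.9 mL/hr × 8 hr = 47.2 mL → 47.2 mL × 1.101124 mg/mL = 51.97303 mg
Stage 2: 10.2 mL/hr × 4.7 hr = 47.94 mL → 47.94 mL × 1.101124 mg/mL = 52.78787 mg
Total = 51.97303 + 52.78787 = 104.7609 mg

105 mg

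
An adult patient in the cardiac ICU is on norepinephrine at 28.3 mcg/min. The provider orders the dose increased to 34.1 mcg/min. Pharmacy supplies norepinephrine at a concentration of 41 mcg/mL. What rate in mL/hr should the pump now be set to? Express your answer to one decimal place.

49.9 mL/hr

34.1 mcg/min × 60 min/hr = 2046 mcg/hr
Rate = 2046 mcg/hr ÷ 41 mcg/mL = 49.90244 mL/hr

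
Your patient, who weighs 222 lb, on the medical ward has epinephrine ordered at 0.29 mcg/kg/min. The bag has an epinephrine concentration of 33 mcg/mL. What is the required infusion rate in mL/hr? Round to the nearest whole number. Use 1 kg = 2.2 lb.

Weight = 222 lb ÷ 2.2 lb/kg = 100.9091 kg
Dose = 0.29 mcg/kg/min × 100.9091 kg = 29.26364 mcg/min
29.26364 mcg/min × 60 min/hr = 1755.818 mcg/hr
Rate = 1755.818 mcg/hr ÷ 33 mcg/mL = 53.20661 mL/hr

53 mL/hr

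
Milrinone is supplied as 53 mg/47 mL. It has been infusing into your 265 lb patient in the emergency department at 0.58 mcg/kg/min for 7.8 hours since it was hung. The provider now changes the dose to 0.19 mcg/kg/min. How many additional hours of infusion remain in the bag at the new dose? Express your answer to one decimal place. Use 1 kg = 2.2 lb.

14.8 hours

Initial rate:
Weight = 265 lb ÷ 2.2 lb/kg = 120.4545 kg
Dose = 0.58 mcg/kg/min × 120.4545 kg = 69.86364 mcg/min
69.86364 mcg/min × 60 min/hr = 4191.818 mcg/hr
Concentration = 53 mg ÷ 47 mL = 1.12766 mg/mL = 1127.66 mcg/mL
Rate = 4191.818 mcg/hr ÷ 1127.66 mcg/mL = 3.717273 mL/hr
Volume infused so far = 3.717273 mL/hr × 7.8 hr = 28.99473 mL
Volume remaining = 47 − 28.99473 = 18.00527 mL
New rate:
Dose = 0.19 mcg/kg/min × 120.4545 kg = 22.88636 mcg/min
22.88636 mcg/min × 60 min/hr = 1373.182 mcg/hr
Rate = 1373.182 mcg/hr ÷ 1127.66 mcg/mL = 1.217727 mL/hr
Time remaining = 18.00527 mL ÷ 1.217727 mL/hr = 14.78596 hr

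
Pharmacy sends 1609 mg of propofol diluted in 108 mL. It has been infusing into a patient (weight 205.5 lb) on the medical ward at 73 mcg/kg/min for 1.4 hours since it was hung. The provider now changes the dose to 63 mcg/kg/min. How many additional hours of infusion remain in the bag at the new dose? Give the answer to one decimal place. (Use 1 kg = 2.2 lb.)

Initial rate:
Weight = 205.5 lb ÷ 2.2 lb/kg = 93.40909 kg
Dose = 73 mcg/kg/min × 93.40909 kg = 6818.864 mcg/min
6818.864 mcg/min × 60 min/hr = 409131.8 mcg/hr
Concentration = 1609 mg ÷ 108 mL = 14.89815 mg/mL = 14898.15 mcg/mL
Rate = 409131.8 mcg/hr ÷ 14898.15 mcg/mL = 27.46192 mL/hr
Volume infused so far = 27.46192 mL/hr × 1.4 hr = 38.44669 mL
Volume remaining = 108 − 38.44669 = 69.55331 mL
New rate:
Dose = 63 mcg/kg/min × 93.40909 kg = 5884.773 mcg/min
5884.773 mcg/min × 60 min/hr = 353086.4 mcg/hr
Rate = 353086.4 mcg/hr ÷ 14898.15 mcg/mL = 23.70002 mL/hr
Time remaining = 69.55331 mL ÷ 23.70002 mL/hr = 2.934737 hr

2.9 hours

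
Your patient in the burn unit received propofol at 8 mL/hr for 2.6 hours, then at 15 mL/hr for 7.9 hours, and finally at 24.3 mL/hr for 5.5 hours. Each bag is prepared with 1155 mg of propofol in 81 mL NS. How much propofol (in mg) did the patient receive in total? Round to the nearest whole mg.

3892 mg

Concentration = 1155 mg ÷ 81 mL = 14.25926 mg/mL
Stage 1: 8 mL/hr × 2.6 hr = 20.8 mL → 20.8 mL × 14.25926 mg/mL = 296.5926 mg
Stage 2: 15 mL/hr × 7.9 hr = 118.5 mL → 118.5 mL × 14.25926 mg/mL = 1689.722 mg
Stage 3: 24.3 mL/hr × 5.5 hr = 133.65 mL → 133.65 mL × 14.25926 mg/mL = 1905.75 mg
Total = 296.5926 + 1689.722 + 1905.75 = 3892.065 mg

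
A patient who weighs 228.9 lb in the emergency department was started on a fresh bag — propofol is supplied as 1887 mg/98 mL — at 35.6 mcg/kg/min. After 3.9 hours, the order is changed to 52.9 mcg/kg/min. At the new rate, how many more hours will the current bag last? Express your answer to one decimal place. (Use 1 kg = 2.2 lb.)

3.1 hours

Initial rate:
Weight = 228.9 lb ÷ 2.2 lb/kg = 104.0455 kg
Dose = 35.6 mcg/kg/min × 104.0455 kg = 3704.018 mcg/min
3704.018 mcg/min × 60 min/hr = 222241.1 mcg/hr
Concentration = 1887 mg ÷ 98 mL = 19.2551 mg/mL = 19255.1 mcg/mL
Rate = 222241.1 mcg/hr ÷ 19255.1 mcg/mL = 11.54193 mL/hr
Volume infused so far = 11.54193 mL/hr × 3.9 hr = 45.01354 mL
Volume remaining = 98 − 45.01354 = 52.98646 mL
New rate:
Dose = 52.9 mcg/kg/min × 104.0455 kg = 5504.005 mcg/min
5504.005 mcg/min × 60 min/hr = 330240.3 mcg/hr
Rate = 330240.3 mcg/hr ÷ 19255.1 mcg/mL = 17.15079 mL/hr
Time remaining = 52.98646 mL ÷ 17.15079 mL/hr = 3.089447 hr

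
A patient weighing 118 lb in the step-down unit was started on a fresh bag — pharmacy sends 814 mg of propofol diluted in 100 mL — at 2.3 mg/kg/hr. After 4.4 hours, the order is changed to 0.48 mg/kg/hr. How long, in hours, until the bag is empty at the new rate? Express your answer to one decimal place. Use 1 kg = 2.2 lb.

10.5 hours

Initial rate:
Weight = 118 lb ÷ 2.2 lb/kg = 53.63636 kg
Dose = 2.3 mg/kg/hr × 53.63636 kg = 123.3636 mg/hr
Concentration = 814 mg ÷ 100 mL = 8.14 mg/mL
Rate = 123.3636 mg/hr ÷ 8.14 mg/mL = 15.15524 mL/hr
Volume infused so far = 15.15524 mL/hr × 4.4 hr = 66.68305 mL
Volume remaining = 100 − 66.68305 = 33.31695 mL
New rate:
Dose = 0.48 mg/kg/hr × 53.63636 kg = 25.74545 mg/hr
Rate = 25.74545 mg/hr ÷ 8.14 mg/mL = 3.162832 mL/hr
Time remaining = 33.31695 mL ÷ 3.162832 mL/hr = 10.5339 hr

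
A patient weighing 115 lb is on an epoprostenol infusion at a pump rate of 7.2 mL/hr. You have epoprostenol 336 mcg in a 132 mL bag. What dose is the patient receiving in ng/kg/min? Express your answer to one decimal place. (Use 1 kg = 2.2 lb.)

5.8 ng/kg/min

Weight = 115 lb ÷ 2.2 lb/kg = 52.27273 kg
Concentration = 336 mcg ÷ 132 mL = 2.545455 mcg/mL = 2545.455 ng/mL
Drug rate = 7.2 mL/hr × 2545.455 ng/mL = 18327.27 ng/hr
18327.27 ng/hr ÷ 60 min/hr = 305.4545 ng/min
305.4545 ng/min ÷ 52.27273 kg = 5.843478 ng/kg/min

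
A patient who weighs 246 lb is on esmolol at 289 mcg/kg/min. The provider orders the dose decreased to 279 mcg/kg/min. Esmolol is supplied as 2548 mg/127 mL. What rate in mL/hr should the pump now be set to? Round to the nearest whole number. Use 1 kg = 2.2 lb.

Weight = 246 lb ÷ 2.2 lb/kg = 111.8182 kg
Dose = 279 mcg/kg/min × 111.8182 kg = 31197.27 mcg/min
31197.27 mcg/min × 60 min/hr = 1871836 mcg/hr
Concentration = 2548 mg ÷ 127 mL = 20.06299 mg/mL = 20062.99 mcg/mL
Rate = 1871836 mcg/hr ÷ 20062.99 mcg/mL = 93.29797 mL/hr

93 mL/hr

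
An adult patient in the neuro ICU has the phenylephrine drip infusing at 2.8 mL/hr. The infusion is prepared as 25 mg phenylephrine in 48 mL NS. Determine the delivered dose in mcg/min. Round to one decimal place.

24.3 mcg/min

Concentration = 25 mg ÷ 48 mL = 0.5208333 mg/mL = 520.8333 mcg/mL
Drug rate = 2.8 mL/hr × 520.8333 mcg/mL = 1458.333 mcg/hr
1458.333 mcg/hr ÷ 60 min/hr = 24.30556 mcg/min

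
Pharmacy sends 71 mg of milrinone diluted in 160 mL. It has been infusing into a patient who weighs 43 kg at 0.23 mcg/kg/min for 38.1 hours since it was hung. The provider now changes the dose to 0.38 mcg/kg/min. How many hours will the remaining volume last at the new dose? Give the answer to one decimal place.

Initial rate:
Dose = 0.23 mcg/kg/min × 43 kg = 9.89 mcg/min
9.89 mcg/min × 60 min/hr = 593.4 mcg/hr
Concentration = 71 mg ÷ 160 mL = 0.44375 mg/mL = 443.75 mcg/mL
Rate = 593.4 mcg/hr ÷ 443.75 mcg/mL = 1.337239 mL/hr
Volume infused so far = 1.337239 mL/hr × 38.1 hr = 50.94882 mL
Volume remaining = 160 − 50.94882 = 109.0512 mL
New rate:
Dose = 0.38 mcg/kg/min × 43 kg = 16.34 mcg/min
16.34 mcg/min × 60 min/hr = 980.4 mcg/hr
Rate = 980.4 mcg/hr ÷ 443.75 mcg/mL = 2.209352 mL/hr
Time remaining = 109.0512 mL ÷ 2.209352 mL/hr = 49.35889 hr

49.4 hours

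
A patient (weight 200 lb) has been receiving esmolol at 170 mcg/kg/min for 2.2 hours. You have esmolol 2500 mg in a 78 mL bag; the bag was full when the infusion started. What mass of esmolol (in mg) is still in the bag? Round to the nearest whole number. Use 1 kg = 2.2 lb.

Weight = 200 lb ÷ 2.2 lb/kg = 90.90909 kg
Dose = 170 mcg/kg/min × 90.90909 kg = 15454.55 mcg/min
15454.55 mcg/min × 60 min/hr = 927272.7 mcg/hr
Concentration = 2500 mg ÷ 78 mL = 32.05128 mg/mL = 32051.28 mcg/mL
Rate = 927272.7 mcg/hr ÷ 32051.28 mcg/mL = 28.93091 mL/hr
Volume infused = 28.93091 mL/hr × 2.2 hr = 63.648 mL
Volume remaining = 78 − 63.648 = 14.352 mL
Drug remaining = 14.352 mL × 32051.28 mcg/mL = 460000 mcg = 460 mg

460 mg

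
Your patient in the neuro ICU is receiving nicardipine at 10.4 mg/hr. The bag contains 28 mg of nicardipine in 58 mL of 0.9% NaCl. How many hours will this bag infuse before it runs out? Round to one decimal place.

Concentration = 28 mg ÷ 58 mL = 0.4827586 mg/mL
Rate = 10.4 mg/hr ÷ 0.4827586 mg/mL = 21.54286 mL/hr
Duration = 58 mL ÷ 21.54286 mL/hr = 2.692308 hr

2.7 hours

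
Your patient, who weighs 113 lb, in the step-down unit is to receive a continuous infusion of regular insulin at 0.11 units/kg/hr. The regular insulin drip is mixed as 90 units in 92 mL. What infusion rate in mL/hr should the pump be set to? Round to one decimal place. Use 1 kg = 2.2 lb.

5.8 mL/hr

Weight = 113 lb ÷ 2.2 lb/kg = 51.36364 kg
Dose = 0.11 units/kg/hr × 51.36364 kg = 5.65 units/hr
Concentration = 90 units ÷ 92 mL = 0.9782609 units/mL
Rate = 5.65 units/hr ÷ 0.9782609 units/mL = 5.775556 mL/hr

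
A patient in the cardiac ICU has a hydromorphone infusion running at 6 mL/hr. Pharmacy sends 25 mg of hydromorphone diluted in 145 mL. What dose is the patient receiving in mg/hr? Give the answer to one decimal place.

Concentration = 25 mg ÷ 145 mL = 0.1724138 mg/mL
Drug rate = 6 mL/hr × 0.1724138 mg/mL = 1.034483 mg/hr

1.0 mg/hr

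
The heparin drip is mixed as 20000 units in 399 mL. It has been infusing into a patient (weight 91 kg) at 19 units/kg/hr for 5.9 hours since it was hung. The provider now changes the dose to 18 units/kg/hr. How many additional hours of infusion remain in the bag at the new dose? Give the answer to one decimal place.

Initial rate:
Dose = 19 units/kg/hr × 91 kg = 1729 units/hr
Concentration = 20000 units ÷ 399 mL = 50.12531 units/mL
Rate = 1729 units/hr ÷ 50.12531 units/mL = 34.49355 mL/hr
Volume infused so far = 34.49355 mL/hr × 5.9 hr = 203.5119 mL
Volume remaining = 399 − 203.5119 = 195.4881 mL
New rate:
Dose = 18 units/kg/hr × 91 kg = 1638 units/hr
Rate = 1638 units/hr ÷ 50.12531 units/mL = 32.6781 mL/hr
Time remaining = 195.4881 mL ÷ 32.6781 mL/hr = 5.982234 hr

6.0 hours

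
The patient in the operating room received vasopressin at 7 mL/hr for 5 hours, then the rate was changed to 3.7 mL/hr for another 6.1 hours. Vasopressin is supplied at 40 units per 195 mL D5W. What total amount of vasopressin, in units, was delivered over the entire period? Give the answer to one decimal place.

11.8 units

Concentration = 40 units ÷ 195 mL = 0.2051282 units/mL
Stage 1: 7 mL/hr × 5 hr = 35 mL → 35 mL × 0.2051282 units/mL = 7.179487 units
Stage 2: 3.7 mL/hr × 6.1 hr = 22.57 mL → 22.57 mL × 0.2051282 units/mL = 4.629744 units
Total = 7.179487 + 4.629744 = 11.80923 units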